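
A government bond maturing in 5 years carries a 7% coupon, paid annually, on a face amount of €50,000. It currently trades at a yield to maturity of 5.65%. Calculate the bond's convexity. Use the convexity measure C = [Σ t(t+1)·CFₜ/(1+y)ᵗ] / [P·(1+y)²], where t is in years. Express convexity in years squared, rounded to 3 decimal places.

22.649

With y = 0.0565:
  t   CF        PV=CF/(1+0.0565)^t    t·PV        t(t+1)·PV
  1     3,500.00     3,312.8254     3,312.8254       6,625.6507
  2     3,500.00     3,135.6605     6,271.3211      18,813.9633
  3     3,500.00     2,967.9702     8,903.9107      35,615.6427
  4     3,500.00     2,809.2477    11,236.9909      56,184.9546
  5    53,500.00    40,644.9202   203,224.6009   1,219,347.6056
  Σ                 52,870.6241   232,949.6490   1,336,587.8170
P = 52,870.6241.
Convexity = Σ t(t+1)·PV / [P·(1+y)²] = 1,336,587.8170 / (52,870.6241 × 1.116192) = 22.64874.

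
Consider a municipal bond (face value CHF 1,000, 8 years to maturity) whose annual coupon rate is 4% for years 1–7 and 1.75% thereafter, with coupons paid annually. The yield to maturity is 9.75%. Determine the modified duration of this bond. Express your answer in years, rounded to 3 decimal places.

Periodic yield y = 0.0975. First find Macaulay duration:
  t   CF        PV=CF/(1+0.0975)^t    t·PV
  1        40.00        36.4465        36.4465
  2        40.00        33.2086        66.4173
  3        40.00        30.2584        90.7753
  4        40.00        27.5703       110.2813
  5        40.00        25.1210       125.6051
  6        40.00        22.8893       137.3359
  7        40.00        20.8559       145.9911
  8     1,017.50       483.3906     3,867.1247
  Σ                    679.7406     4,579.9771
P = 679.7406; Macaulay duration = 4,579.9771 / 679.7406 = 6.73783 years.
Modified duration = D_Mac / (1 + y) = 6.73783 / 1.0975 = 6.13925 years.

6.139 years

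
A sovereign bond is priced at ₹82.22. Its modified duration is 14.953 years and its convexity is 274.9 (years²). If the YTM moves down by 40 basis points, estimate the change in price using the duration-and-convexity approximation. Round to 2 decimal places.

Duration effect: -D_mod·Δy = -14.953 × (-0.004) = +0.059812
Convexity effect: ½·C·(Δy)² = 0.5 × 274.9 × (-0.004)² = +0.0021992
ΔP/P ≈ +0.059812 + 0.0021992 = +0.0620112
ΔP ≈ 82.22 × (+0.0620112) = +5.098560864.

+₹5.10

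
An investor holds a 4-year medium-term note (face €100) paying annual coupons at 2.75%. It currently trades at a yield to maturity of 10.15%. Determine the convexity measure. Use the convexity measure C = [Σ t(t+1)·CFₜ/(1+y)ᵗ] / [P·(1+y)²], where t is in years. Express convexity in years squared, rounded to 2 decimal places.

15.48

With y = 0.1015:
  t   CF        PV=CF/(1+0.1015)^t    t·PV        t(t+1)·PV
  1         2.75         2.4966         2.4966           4.9932
  2         2.75         2.2665         4.5331          13.5992
  3         2.75         2.0577         6.1731          24.6922
  4       102.75        69.7981       279.1925       1,395.9627
  Σ                     76.6190       292.3953       1,439.2474
P = 76.6190.
Convexity = Σ t(t+1)·PV / [P·(1+y)²] = 1,439.2474 / (76.6190 × 1.213302) = 15.48211.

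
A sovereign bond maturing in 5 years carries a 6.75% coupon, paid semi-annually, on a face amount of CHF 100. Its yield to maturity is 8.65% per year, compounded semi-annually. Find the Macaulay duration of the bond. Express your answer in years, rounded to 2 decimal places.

Periodic yield y = 0.04325. Discount each cash flow and weight by its period:
  t   CF        PV=CF/(1+0.04325)^t    t·PV
  1        3.375         3.2351         3.2351
  2        3.375         3.1010         6.2019
  3        3.375         2.9724         8.9172
  4        3.375         2.8492        11.3967
  5        3.375         2.7311        13.6553
  6        3.375         2.6178        15.7071
  7        3.375         2.5093        17.5652
  8        3.375         2.4053        19.2423
  9        3.375         2.3056        20.7501
  10     103.375        67.6911       676.9110
  Σ                     92.4178       793.5820
Price P = Σ PV = 92.4178.
Macaulay duration = Σ(t·PV) / P = 793.5820 / 92.4178 = 8.58689 half-year periods.
In years: 8.58689 / 2 = 4.29345 years.

4.29 years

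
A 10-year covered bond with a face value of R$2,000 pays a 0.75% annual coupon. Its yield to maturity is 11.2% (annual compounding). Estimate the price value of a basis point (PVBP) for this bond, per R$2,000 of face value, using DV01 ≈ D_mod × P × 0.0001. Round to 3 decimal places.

R$0.659

Periodic yield y = 0.112.
  t   CF        PV=CF/(1+0.112)^t    t·PV
  1        15.00        13.4892        13.4892
  2        15.00        12.1306        24.2612
  3        15.00        10.9088        32.7264
  4        15.00         9.8101        39.2403
  5        15.00         8.8220        44.1100
  6        15.00         7.9335        47.6007
  7        15.00         7.1344        49.9408
  8        15.00         6.4158        51.3267
  9        15.00         5.7696        51.9267
  10    2,015.00       696.9910     6,969.9101
  Σ                    779.4050     7,324.5321
P = 779.4050; D_Mac = 9.39759 yrs; D_mod = 8.45107 yrs.
DV01 ≈ 8.45107 × 779.4050 × 0.0001 = 0.658681.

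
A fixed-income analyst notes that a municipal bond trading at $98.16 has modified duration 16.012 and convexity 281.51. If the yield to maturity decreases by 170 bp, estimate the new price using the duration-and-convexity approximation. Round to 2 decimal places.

Duration effect: -D_mod·Δy = -16.012 × (-0.017) = +0.272204
Convexity effect: ½·C·(Δy)² = 0.5 × 281.51 × (-0.017)² = +0.040678195
ΔP/P ≈ +0.272204 + 0.040678195 = +0.312882195
New price ≈ 98.16 × (1 + 0.312882195) = 128.8725162612.

$128.87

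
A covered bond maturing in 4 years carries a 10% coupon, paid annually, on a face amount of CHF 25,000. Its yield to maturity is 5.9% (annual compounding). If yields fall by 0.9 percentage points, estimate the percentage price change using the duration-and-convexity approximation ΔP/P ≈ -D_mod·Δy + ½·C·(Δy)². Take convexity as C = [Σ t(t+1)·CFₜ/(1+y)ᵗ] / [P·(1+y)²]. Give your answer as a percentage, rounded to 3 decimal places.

+3.054%

With y = 0.059:
  t   CF        PV=CF/(1+0.059)^t    t·PV        t(t+1)·PV
  1     2,500.00     2,360.7177     2,360.7177       4,721.4353
  2     2,500.00     2,229.1951     4,458.3903      13,375.1709
  3     2,500.00     2,105.0001     6,315.0004      25,260.0016
  4    27,500.00    21,864.9684    87,459.8735     437,299.3674
  Σ                 28,559.8813   100,593.9818     480,655.9752
P = 28,559.8813; D_Mac = 3.52221 yrs; D_mod = 3.32598 yrs; C = 15.00673.
Duration effect: -3.32598 × (-0.009) = +0.029934
Convexity effect: 0.5 × 15.00673 × (-0.009)² = +0.0006078
ΔP/P ≈ +0.029934 + 0.0006078 = +0.030542 = +3.0542%.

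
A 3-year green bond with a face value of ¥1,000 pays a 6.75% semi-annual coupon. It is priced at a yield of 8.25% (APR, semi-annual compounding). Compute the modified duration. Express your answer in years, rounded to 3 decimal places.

2.651 years

Periodic yield y = 0.04125. First find Macaulay duration:
  t   CF        PV=CF/(1+0.04125)^t    t·PV
  1        33.75        32.4130        32.4130
  2        33.75        31.1289        62.2578
  3        33.75        29.8957        89.6871
  4        33.75        28.7114       114.8454
  5        33.75        27.5739       137.8697
  6     1,033.75       811.1206     4,866.7237
  Σ                    960.8435     5,303.7966
P = 960.8435; Macaulay duration = 5,303.7966 / 960.8435 = 5.51994 half-year periods = 2.75997 years.
Modified duration = D_Mac / (1 + y) = 2.75997 / 1.04125 = 2.65063 years.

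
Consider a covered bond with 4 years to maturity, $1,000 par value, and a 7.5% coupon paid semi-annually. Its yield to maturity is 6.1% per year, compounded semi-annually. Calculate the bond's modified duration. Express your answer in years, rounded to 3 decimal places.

Periodic yield y = 0.0305. First find Macaulay duration:
  t   CF        PV=CF/(1+0.0305)^t    t·PV
  1        37.50        36.3901        36.3901
  2        37.50        35.3131        70.6261
  3        37.50        34.2679       102.8036
  4        37.50        33.2536       133.0146
  5        37.50        32.2694       161.3471
  6        37.50        31.3143       187.8861
  7        37.50        30.3875       212.7127
  8     1,037.50       815.8384     6,526.7071
  Σ                  1,049.0344     7,431.4874
P = 1,049.0344; Macaulay duration = 7,431.4874 / 1,049.0344 = 7.08412 half-year periods = 3.54206 years.
Modified duration = D_Mac / (1 + y) = 3.54206 / 1.0305 = 3.43723 years.

3.437 years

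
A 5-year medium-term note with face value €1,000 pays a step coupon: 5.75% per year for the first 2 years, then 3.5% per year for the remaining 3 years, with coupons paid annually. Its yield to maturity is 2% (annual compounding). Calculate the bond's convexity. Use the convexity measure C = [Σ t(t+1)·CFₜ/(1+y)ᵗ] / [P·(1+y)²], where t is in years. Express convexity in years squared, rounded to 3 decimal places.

25.539

With y = 0.02:
  t   CF        PV=CF/(1+0.02)^t    t·PV        t(t+1)·PV
  1        57.50        56.3725        56.3725         112.7451
  2        57.50        55.2672       110.5344         331.6032
  3        35.00        32.9813        98.9438         395.7754
  4        35.00        32.3346       129.3384         646.6918
  5     1,035.00       937.4314     4,687.1569      28,122.9416
  Σ                  1,114.3870     5,082.3461      29,609.7572
P = 1,114.3870.
Convexity = Σ t(t+1)·PV / [P·(1+y)²] = 29,609.7572 / (1,114.3870 × 1.040400) = 25.53868.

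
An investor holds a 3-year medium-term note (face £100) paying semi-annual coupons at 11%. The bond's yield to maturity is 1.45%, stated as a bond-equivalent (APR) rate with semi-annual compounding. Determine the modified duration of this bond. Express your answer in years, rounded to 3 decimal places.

2.664 years

Periodic yield y = 0.00725. First find Macaulay duration:
  t   CF        PV=CF/(1+0.00725)^t    t·PV
  1         5.50         5.4604         5.4604
  2         5.50         5.4211        10.8422
  3         5.50         5.3821        16.1463
  4         5.50         5.3433        21.3734
  5         5.50         5.3049        26.5244
  6       105.50       101.0250       606.1499
  Σ                    127.9368       686.4967
P = 127.9368; Macaulay duration = 686.4967 / 127.9368 = 5.36590 half-year periods = 2.68295 years.
Modified duration = D_Mac / (1 + y) = 2.68295 / 1.00725 = 2.66364 years.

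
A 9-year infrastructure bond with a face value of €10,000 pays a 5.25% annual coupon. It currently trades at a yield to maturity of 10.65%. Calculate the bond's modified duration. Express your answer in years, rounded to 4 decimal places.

Periodic yield y = 0.1065. First find Macaulay duration:
  t   CF        PV=CF/(1+0.1065)^t    t·PV
  1       525.00       474.4690       474.4690
  2       525.00       428.8017       857.6033
  3       525.00       387.5298     1,162.5893
  4       525.00       350.2302     1,400.9209
  5       525.00       316.5208     1,582.6038
  6       525.00       286.0558     1,716.3349
  7       525.00       258.5231     1,809.6618
  8       525.00       233.6404     1,869.1233
  9    10,525.00     4,233.1079    38,097.9712
  Σ                  6,968.8787    48,971.2776
P = 6,968.8787; Macaulay duration = 48,971.2776 / 6,968.8787 = 7.02714 years.
Modified duration = D_Mac / (1 + y) = 7.02714 / 1.1065 = 6.35078 years.

6.3508 years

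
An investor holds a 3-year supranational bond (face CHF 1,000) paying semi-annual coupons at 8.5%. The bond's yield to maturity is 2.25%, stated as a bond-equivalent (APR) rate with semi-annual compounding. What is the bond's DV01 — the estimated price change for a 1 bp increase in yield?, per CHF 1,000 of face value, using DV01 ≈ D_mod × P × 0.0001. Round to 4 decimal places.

Periodic yield y = 0.01125.
  t   CF        PV=CF/(1+0.01125)^t    t·PV
  1        42.50        42.0272        42.0272
  2        42.50        41.5596        83.1193
  3        42.50        41.0973       123.2919
  4        42.50        40.6401       162.5604
  5        42.50        40.1880       200.9399
  6     1,042.50       974.8210     5,848.9257
  Σ                  1,180.3332     6,460.8645
P = 1,180.3332; D_Mac = 5.47376 half-year periods = 2.73688 yrs; D_mod = 2.70643 yrs.
DV01 ≈ 2.70643 × 1,180.3332 × 0.0001 = 0.319449.

CHF 0.3194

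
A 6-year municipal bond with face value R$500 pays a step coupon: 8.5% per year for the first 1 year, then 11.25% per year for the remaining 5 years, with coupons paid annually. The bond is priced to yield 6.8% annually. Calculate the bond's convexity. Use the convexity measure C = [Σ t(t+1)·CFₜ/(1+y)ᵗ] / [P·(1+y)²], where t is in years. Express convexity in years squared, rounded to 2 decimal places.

With y = 0.068:
  t   CF        PV=CF/(1+0.068)^t    t·PV        t(t+1)·PV
  1        42.50        39.7940        39.7940          79.5880
  2        56.25        49.3151        98.6302         295.8907
  3        56.25        46.1752       138.5256         554.1024
  4        56.25        43.2352       172.9408         864.7041
  5        56.25        40.4824       202.4120       1,214.4720
  6       556.25       374.8370     2,249.0223      15,743.1560
  Σ                    593.8390     2,901.3249      18,751.9132
P = 593.8390.
Convexity = Σ t(t+1)·PV / [P·(1+y)²] = 18,751.9132 / (593.8390 × 1.140624) = 27.68435.

27.68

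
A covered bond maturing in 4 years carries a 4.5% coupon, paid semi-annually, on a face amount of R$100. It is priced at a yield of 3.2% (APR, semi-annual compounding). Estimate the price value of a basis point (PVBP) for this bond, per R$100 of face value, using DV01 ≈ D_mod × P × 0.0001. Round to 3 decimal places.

R$0.038

Periodic yield y = 0.016.
  t   CF        PV=CF/(1+0.016)^t    t·PV
  1         2.25         2.2146         2.2146
  2         2.25         2.1797         4.3594
  3         2.25         2.1454         6.4361
  4         2.25         2.1116         8.4463
  5         2.25         2.0783        10.3916
  6         2.25         2.0456        12.2736
  7         2.25         2.0134        14.0937
  8       102.25        90.0562       720.4497
  Σ                    104.8447       778.6649
P = 104.8447; D_Mac = 7.42684 half-year periods = 3.71342 yrs; D_mod = 3.65494 yrs.
DV01 ≈ 3.65494 × 104.8447 × 0.0001 = 0.038320.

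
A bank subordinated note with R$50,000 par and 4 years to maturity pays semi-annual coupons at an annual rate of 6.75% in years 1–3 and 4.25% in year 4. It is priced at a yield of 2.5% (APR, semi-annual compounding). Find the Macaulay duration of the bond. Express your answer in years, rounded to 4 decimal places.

Periodic yield y = 0.0125. Discount each cash flow and weight by its period:
  t   CF        PV=CF/(1+0.0125)^t    t·PV
  1     1,687.50     1,666.6667     1,666.6667
  2     1,687.50     1,646.0905     3,292.1811
  3     1,687.50     1,625.7684     4,877.3053
  4     1,687.50     1,605.6972     6,422.7889
  5     1,687.50     1,585.8738     7,929.3690
  6     1,687.50     1,566.2951     9,397.7706
  7     1,062.50       974.0107     6,818.0747
  8    51,062.50    46,231.9082   369,855.2653
  Σ                 56,902.3106   410,259.4215
Price P = Σ PV = 56,902.3106.
Macaulay duration = Σ(t·PV) / P = 410,259.4215 / 56,902.3106 = 7.20989 half-year periods.
In years: 7.20989 / 2 = 3.60495 years.

3.6049 years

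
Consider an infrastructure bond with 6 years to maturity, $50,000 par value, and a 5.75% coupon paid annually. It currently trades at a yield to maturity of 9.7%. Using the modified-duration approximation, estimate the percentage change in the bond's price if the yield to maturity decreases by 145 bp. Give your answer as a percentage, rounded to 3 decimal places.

+6.812%

Periodic yield y = 0.097. Modified duration first:
  t   CF        PV=CF/(1+0.097)^t    t·PV
  1     2,875.00     2,620.7840     2,620.7840
  2     2,875.00     2,389.0465     4,778.0929
  3     2,875.00     2,177.7999     6,533.3996
  4     2,875.00     1,985.2323     7,940.9293
  5     2,875.00     1,809.6922     9,048.4609
  6    52,875.00    30,339.6534   182,037.9203
  Σ                 41,322.2082   212,959.5870
P = 41,322.2082; D_Mac = 5.15364 yrs; D_mod = 5.15364/(1+0.097) = 4.69794 yrs.
ΔP/P ≈ -D_mod · Δy = -4.69794 × (-0.0145) = +0.068120 = +6.8120%.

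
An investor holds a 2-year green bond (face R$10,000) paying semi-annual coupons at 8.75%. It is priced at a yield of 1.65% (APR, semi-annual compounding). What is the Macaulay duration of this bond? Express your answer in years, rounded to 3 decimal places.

Periodic yield y = 0.00825. Discount each cash flow and weight by its period:
  t   CF        PV=CF/(1+0.00825)^t    t·PV
  1       437.50       433.9202       433.9202
  2       437.50       430.3696       860.7392
  3       437.50       426.8481     1,280.5443
  4    10,437.50    10,100.0510    40,400.2039
  Σ                 11,391.1889    42,975.4076
Price P = Σ PV = 11,391.1889.
Macaulay duration = Σ(t·PV) / P = 42,975.4076 / 11,391.1889 = 3.77269 half-year periods.
In years: 3.77269 / 2 = 1.88634 years.

1.886 years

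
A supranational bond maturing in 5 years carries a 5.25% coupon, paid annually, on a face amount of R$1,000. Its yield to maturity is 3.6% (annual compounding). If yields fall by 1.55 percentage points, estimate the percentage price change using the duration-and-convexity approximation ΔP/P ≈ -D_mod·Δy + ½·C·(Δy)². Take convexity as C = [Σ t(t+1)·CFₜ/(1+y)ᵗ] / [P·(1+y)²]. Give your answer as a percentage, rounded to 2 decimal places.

With y = 0.036:
  t   CF        PV=CF/(1+0.036)^t    t·PV        t(t+1)·PV
  1        52.50        50.6757        50.6757         101.3514
  2        52.50        48.9147        97.8295         293.4885
  3        52.50        47.2150       141.6450         566.5801
  4        52.50        45.5743       182.2973         911.4866
  5     1,052.50       881.9081     4,409.5405      26,457.2428
  Σ                  1,074.2878     4,881.9880      28,330.1492
P = 1,074.2878; D_Mac = 4.54439 yrs; D_mod = 4.38648 yrs; C = 24.57020.
Duration effect: -4.38648 × (-0.0155) = +0.067990
Convexity effect: 0.5 × 24.57020 × (-0.0155)² = +0.0029515
ΔP/P ≈ +0.067990 + 0.0029515 = +0.070942 = +7.0942%.

+7.09%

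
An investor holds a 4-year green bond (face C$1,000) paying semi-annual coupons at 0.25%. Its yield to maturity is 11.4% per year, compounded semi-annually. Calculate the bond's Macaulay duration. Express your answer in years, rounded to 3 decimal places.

Periodic yield y = 0.057. Discount each cash flow and weight by its period:
  t   CF        PV=CF/(1+0.057)^t    t·PV
  1         1.25         1.1826         1.1826
  2         1.25         1.1188         2.2376
  3         1.25         1.0585         3.1755
  4         1.25         1.0014         4.0056
  5         1.25         0.9474         4.7370
  6         1.25         0.8963         5.3779
  7         1.25         0.8480         5.9359
  8     1,001.25       642.6028     5,140.8226
  Σ                    649.6558     5,167.4747
Price P = Σ PV = 649.6558.
Macaulay duration = Σ(t·PV) / P = 5,167.4747 / 649.6558 = 7.95417 half-year periods.
In years: 7.95417 / 2 = 3.97709 years.

3.977 years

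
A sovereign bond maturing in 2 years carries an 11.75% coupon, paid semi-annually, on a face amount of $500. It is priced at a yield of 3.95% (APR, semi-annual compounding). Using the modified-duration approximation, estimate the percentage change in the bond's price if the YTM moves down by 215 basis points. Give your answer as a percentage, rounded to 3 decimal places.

+3.904%

Periodic yield y = 0.01975. Modified duration first:
  t   CF        PV=CF/(1+0.01975)^t    t·PV
  1       29.375        28.8061        28.8061
  2       29.375        28.2482        56.4964
  3       29.375        27.7011        83.1032
  4      529.375       489.5404     1,958.1618
  Σ                    574.2958     2,126.5674
P = 574.2958; D_Mac = 3.70291 half-year periods = 1.85146 yrs; D_mod = 1.85146/(1+0.01975) = 1.81560 yrs.
ΔP/P ≈ -D_mod · Δy = -1.81560 × (-0.0215) = +0.039035 = +3.9035%.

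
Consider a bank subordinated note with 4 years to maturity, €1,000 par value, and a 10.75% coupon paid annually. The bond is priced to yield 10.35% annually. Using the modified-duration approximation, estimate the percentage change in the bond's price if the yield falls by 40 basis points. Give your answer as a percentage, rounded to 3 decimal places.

Periodic yield y = 0.1035. Modified duration first:
  t   CF        PV=CF/(1+0.1035)^t    t·PV
  1       107.50        97.4173        97.4173
  2       107.50        88.2803       176.5606
  3       107.50        80.0003       240.0008
  4     1,107.50       746.8861     2,987.5445
  Σ                  1,012.5840     3,501.5232
P = 1,012.5840; D_Mac = 3.45801 yrs; D_mod = 3.45801/(1+0.1035) = 3.13367 yrs.
ΔP/P ≈ -D_mod · Δy = -3.13367 × (-0.004) = +0.012535 = +1.2535%.

+1.253%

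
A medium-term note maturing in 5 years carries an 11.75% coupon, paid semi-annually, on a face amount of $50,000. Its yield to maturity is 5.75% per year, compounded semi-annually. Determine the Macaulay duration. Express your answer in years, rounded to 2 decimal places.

Periodic yield y = 0.02875. Discount each cash flow and weight by its period:
  t   CF        PV=CF/(1+0.02875)^t    t·PV
  1     2,937.50     2,855.4070     2,855.4070
  2     2,937.50     2,775.6083     5,551.2166
  3     2,937.50     2,698.0397     8,094.1190
  4     2,937.50     2,622.6388    10,490.5552
  5     2,937.50     2,549.3451    12,746.7257
  6     2,937.50     2,478.0998    14,868.5986
  7     2,937.50     2,408.8455    16,861.9182
  8     2,937.50     2,341.5266    18,732.2125
  9     2,937.50     2,276.0890    20,484.8011
  10   52,937.50    39,871.7177   398,717.1767
  Σ                 62,877.3174   509,402.7306
Price P = Σ PV = 62,877.3174.
Macaulay duration = Σ(t·PV) / P = 509,402.7306 / 62,877.3174 = 8.10153 half-year periods.
In years: 8.10153 / 2 = 4.05077 years.

4.05 years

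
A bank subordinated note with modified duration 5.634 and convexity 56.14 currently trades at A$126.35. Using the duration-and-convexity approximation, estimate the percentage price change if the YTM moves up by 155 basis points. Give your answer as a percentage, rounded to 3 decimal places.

-8.058%

Duration effect: -D_mod·Δy = -5.634 × (+0.0155) = -0.087327
Convexity effect: ½·C·(Δy)² = 0.5 × 56.14 × (0.0155)² = +0.0067438175
ΔP/P ≈ -0.087327 + 0.0067438175 = -0.0805831825
= -8.05831825%.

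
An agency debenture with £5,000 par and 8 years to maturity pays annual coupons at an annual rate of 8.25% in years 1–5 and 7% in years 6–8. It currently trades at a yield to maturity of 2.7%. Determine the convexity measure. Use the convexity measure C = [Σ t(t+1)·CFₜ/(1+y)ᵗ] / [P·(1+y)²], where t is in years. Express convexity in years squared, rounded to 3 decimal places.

With y = 0.027:
  t   CF        PV=CF/(1+0.027)^t    t·PV        t(t+1)·PV
  1       412.50       401.6553       401.6553         803.3106
  2       412.50       391.0957       782.1914       2,346.5743
  3       412.50       380.8138     1,142.4413       4,569.7650
  4       412.50       370.8021     1,483.2084       7,416.0419
  5       412.50       361.0536     1,805.2682      10,831.6094
  6       350.00       298.2946     1,789.7676      12,528.3729
  7       350.00       290.4524     2,033.1667      16,265.3333
  8     5,350.00     4,323.0497    34,584.3980     311,259.5818
  Σ                  6,817.2172    44,022.0968     366,020.5893
P = 6,817.2172.
Convexity = Σ t(t+1)·PV / [P·(1+y)²] = 366,020.5893 / (6,817.2172 × 1.054729) = 50.90465.

50.905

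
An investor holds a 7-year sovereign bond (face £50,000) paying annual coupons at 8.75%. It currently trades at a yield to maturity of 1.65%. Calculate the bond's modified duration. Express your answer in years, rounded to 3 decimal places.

Periodic yield y = 0.0165. First find Macaulay duration:
  t   CF        PV=CF/(1+0.0165)^t    t·PV
  1     4,375.00     4,303.9843     4,303.9843
  2     4,375.00     4,234.1213     8,468.2425
  3     4,375.00     4,165.3923    12,496.1769
  4     4,375.00     4,097.7789    16,391.1157
  5     4,375.00     4,031.2631    20,156.3155
  6     4,375.00     3,965.8269    23,794.9617
  7    54,375.00    48,489.4870   339,426.4087
  Σ                 73,287.8537   425,037.2053
P = 73,287.8537; Macaulay duration = 425,037.2053 / 73,287.8537 = 5.79956 years.
Modified duration = D_Mac / (1 + y) = 5.79956 / 1.0165 = 5.70542 years.

5.705 years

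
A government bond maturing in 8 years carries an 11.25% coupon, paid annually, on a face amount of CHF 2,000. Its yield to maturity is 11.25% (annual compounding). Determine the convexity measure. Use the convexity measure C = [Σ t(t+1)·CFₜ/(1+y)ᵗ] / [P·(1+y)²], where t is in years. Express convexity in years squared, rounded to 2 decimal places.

With y = 0.1125:
  t   CF        PV=CF/(1+0.1125)^t    t·PV        t(t+1)·PV
  1       225.00       202.2472       202.2472         404.4944
  2       225.00       181.7952       363.5905       1,090.7714
  3       225.00       163.4114       490.2343       1,960.9373
  4       225.00       146.8867       587.5468       2,937.7338
  5       225.00       132.0330       660.1649       3,960.9893
  6       225.00       118.6813       712.0880       4,984.6158
  7       225.00       106.6798       746.7589       5,974.0714
  8     2,225.00       948.2653     7,586.1224      68,275.1015
  Σ                  2,000.0000    11,348.7529      89,588.7149
P = 2,000.0000.
Convexity = Σ t(t+1)·PV / [P·(1+y)²] = 89,588.7149 / (2,000.0000 × 1.237656) = 36.19289.

36.19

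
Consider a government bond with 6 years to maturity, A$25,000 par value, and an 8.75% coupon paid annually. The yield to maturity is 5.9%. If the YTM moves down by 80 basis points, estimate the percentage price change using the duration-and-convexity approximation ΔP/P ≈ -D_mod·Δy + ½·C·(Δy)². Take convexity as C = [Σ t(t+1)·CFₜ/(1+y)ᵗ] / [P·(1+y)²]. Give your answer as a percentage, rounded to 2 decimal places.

With y = 0.059:
  t   CF        PV=CF/(1+0.059)^t    t·PV        t(t+1)·PV
  1     2,187.50     2,065.6280     2,065.6280       4,131.2559
  2     2,187.50     1,950.5458     3,901.0915      11,703.2745
  3     2,187.50     1,841.8751     5,525.6254      22,102.5014
  4     2,187.50     1,739.2588     6,957.0354      34,785.1770
  5     2,187.50     1,642.3596     8,211.7981      49,270.7889
  6    27,187.50    19,274.9613   115,649.7675     809,548.3726
  Σ                 28,514.6286   142,310.9459     931,541.3702
P = 28,514.6286; D_Mac = 4.99080 yrs; D_mod = 4.71275 yrs; C = 29.13014.
Duration effect: -4.71275 × (-0.008) = +0.037702
Convexity effect: 0.5 × 29.13014 × (-0.008)² = +0.0009322
ΔP/P ≈ +0.037702 + 0.0009322 = +0.038634 = +3.8634%.

+3.86%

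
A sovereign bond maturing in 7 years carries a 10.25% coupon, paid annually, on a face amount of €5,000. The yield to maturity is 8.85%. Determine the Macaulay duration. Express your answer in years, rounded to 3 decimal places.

5.384 years

Periodic yield y = 0.0885. Discount each cash flow and weight by its year:
  t   CF        PV=CF/(1+0.0885)^t    t·PV
  1       512.50       470.8314       470.8314
  2       512.50       432.5507       865.1014
  3       512.50       397.3823     1,192.1470
  4       512.50       365.0734     1,460.2934
  5       512.50       335.3912     1,676.9562
  6       512.50       308.1224     1,848.7344
  7     5,512.50     3,044.7355    21,313.1484
  Σ                  5,354.0869    28,827.2122
Price P = Σ PV = 5,354.0869.
Macaulay duration = Σ(t·PV) / P = 28,827.2122 / 5,354.0869 = 5.38415 years.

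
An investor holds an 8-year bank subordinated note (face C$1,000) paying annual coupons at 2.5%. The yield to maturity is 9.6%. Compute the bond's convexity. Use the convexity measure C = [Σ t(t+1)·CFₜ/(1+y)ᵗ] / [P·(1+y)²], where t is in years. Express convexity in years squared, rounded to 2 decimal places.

51.40

With y = 0.096:
  t   CF        PV=CF/(1+0.096)^t    t·PV        t(t+1)·PV
  1        25.00        22.8102        22.8102          45.6204
  2        25.00        20.8122        41.6245         124.8735
  3        25.00        18.9893        56.9678         227.8713
  4        25.00        17.3260        69.3039         346.5196
  5        25.00        15.8084        79.0419         474.2513
  6        25.00        14.4237        86.5422         605.7954
  7        25.00        13.1603        92.1222         736.9774
  8     1,025.00       492.3109     3,938.4870      35,446.3832
  Σ                    615.6410     4,386.8997      38,008.2920
P = 615.6410.
Convexity = Σ t(t+1)·PV / [P·(1+y)²] = 38,008.2920 / (615.6410 × 1.201216) = 51.39605.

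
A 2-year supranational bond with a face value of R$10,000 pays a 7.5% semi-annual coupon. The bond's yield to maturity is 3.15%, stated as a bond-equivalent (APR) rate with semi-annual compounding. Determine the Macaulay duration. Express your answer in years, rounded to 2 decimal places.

Periodic yield y = 0.01575. Discount each cash flow and weight by its period:
  t   CF        PV=CF/(1+0.01575)^t    t·PV
  1       375.00       369.1853       369.1853
  2       375.00       363.4608       726.9216
  3       375.00       357.8251     1,073.4752
  4    10,375.00     9,746.3226    38,985.2903
  Σ                 10,836.7938    41,154.8725
Price P = Σ PV = 10,836.7938.
Macaulay duration = Σ(t·PV) / P = 41,154.8725 / 10,836.7938 = 3.79770 half-year periods.
In years: 3.79770 / 2 = 1.89885 years.

1.90 years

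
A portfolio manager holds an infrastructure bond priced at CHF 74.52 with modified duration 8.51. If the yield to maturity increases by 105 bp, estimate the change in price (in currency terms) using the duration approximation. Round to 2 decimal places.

-CHF 6.66

Duration approximation: ΔP/P ≈ -D_mod · Δy = -8.51 × (+0.0105) = -0.089355.
ΔP ≈ 74.52 × (-0.089355) = -6.6587346.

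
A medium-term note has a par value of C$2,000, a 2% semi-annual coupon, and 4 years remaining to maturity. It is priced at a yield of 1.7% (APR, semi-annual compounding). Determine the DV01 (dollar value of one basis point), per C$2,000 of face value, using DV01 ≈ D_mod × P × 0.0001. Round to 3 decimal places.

Periodic yield y = 0.0085.
  t   CF        PV=CF/(1+0.0085)^t    t·PV
  1        20.00        19.8314        19.8314
  2        20.00        19.6643        39.3286
  3        20.00        19.4985        58.4956
  4        20.00        19.3342        77.3368
  5        20.00        19.1713        95.8563
  6        20.00        19.0097       114.0580
  7        20.00        18.8494       131.9461
  8     2,020.00     1,887.7486    15,101.9885
  Σ                  2,023.1074    15,638.8414
P = 2,023.1074; D_Mac = 7.73011 half-year periods = 3.86505 yrs; D_mod = 3.83248 yrs.
DV01 ≈ 3.83248 × 2,023.1074 × 0.0001 = 0.775352.

C$0.775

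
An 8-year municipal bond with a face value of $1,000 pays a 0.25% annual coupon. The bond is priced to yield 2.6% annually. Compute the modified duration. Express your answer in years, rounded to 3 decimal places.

Periodic yield y = 0.026. First find Macaulay duration:
  t   CF        PV=CF/(1+0.026)^t    t·PV
  1         2.50         2.4366         2.4366
  2         2.50         2.3749         4.7498
  3         2.50         2.3147         6.9442
  4         2.50         2.2561         9.0242
  5         2.50         2.1989        10.9944
  6         2.50         2.1432        12.8590
  7         2.50         2.0889        14.6220
  8     1,002.50       816.4047     6,531.2376
  Σ                    832.2179     6,592.8678
P = 832.2179; Macaulay duration = 6,592.8678 / 832.2179 = 7.92204 years.
Modified duration = D_Mac / (1 + y) = 7.92204 / 1.026 = 7.72129 years.

7.721 years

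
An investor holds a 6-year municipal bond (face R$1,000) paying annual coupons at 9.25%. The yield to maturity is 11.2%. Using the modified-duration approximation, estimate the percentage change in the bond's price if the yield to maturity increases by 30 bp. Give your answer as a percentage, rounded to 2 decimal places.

Periodic yield y = 0.112. Modified duration first:
  t   CF        PV=CF/(1+0.112)^t    t·PV
  1        92.50        83.1835        83.1835
  2        92.50        74.8053       149.6105
  3        92.50        67.2709       201.8128
  4        92.50        60.4954       241.9817
  5        92.50        54.4024       272.0118
  6     1,092.50       577.8202     3,466.9212
  Σ                    917.9776     4,415.5215
P = 917.9776; D_Mac = 4.81005 yrs; D_mod = 4.81005/(1+0.112) = 4.32559 yrs.
ΔP/P ≈ -D_mod · Δy = -4.32559 × (+0.003) = -0.012977 = -1.2977%.

-1.30%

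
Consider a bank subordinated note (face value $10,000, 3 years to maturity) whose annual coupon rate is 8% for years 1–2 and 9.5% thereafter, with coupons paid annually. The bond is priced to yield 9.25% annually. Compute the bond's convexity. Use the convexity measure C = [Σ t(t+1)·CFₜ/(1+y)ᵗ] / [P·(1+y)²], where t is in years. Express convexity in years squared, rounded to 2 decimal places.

9.08

With y = 0.0925:
  t   CF        PV=CF/(1+0.0925)^t    t·PV        t(t+1)·PV
  1       800.00       732.2654       732.2654       1,464.5309
  2       800.00       670.2659     1,340.5317       4,021.5951
  3    10,950.00     8,397.4955    25,192.4866     100,769.9466
  Σ                  9,800.0268    27,265.2838     106,256.0726
P = 9,800.0268.
Convexity = Σ t(t+1)·PV / [P·(1+y)²] = 106,256.0726 / (9,800.0268 × 1.193556) = 9.08414.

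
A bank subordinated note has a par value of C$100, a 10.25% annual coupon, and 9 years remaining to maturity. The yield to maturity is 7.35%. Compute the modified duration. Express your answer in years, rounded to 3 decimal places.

6.074 years

Periodic yield y = 0.0735. First find Macaulay duration:
  t   CF        PV=CF/(1+0.0735)^t    t·PV
  1        10.25         9.5482         9.5482
  2        10.25         8.8945        17.7889
  3        10.25         8.2855        24.8564
  4        10.25         7.7182        30.8728
  5        10.25         7.1897        35.9487
  6        10.25         6.6975        40.1849
  7        10.25         6.2389        43.6725
  8        10.25         5.8118        46.4941
  9       110.25        58.2318       524.0861
  Σ                    118.6160       773.4526
P = 118.6160; Macaulay duration = 773.4526 / 118.6160 = 6.52064 years.
Modified duration = D_Mac / (1 + y) = 6.52064 / 1.0735 = 6.07419 years.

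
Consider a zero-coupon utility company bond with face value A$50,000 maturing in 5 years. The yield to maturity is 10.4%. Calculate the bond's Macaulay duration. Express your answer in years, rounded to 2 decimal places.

A zero-coupon bond has a single cash flow at maturity, so its Macaulay duration equals its maturity: 5 years.

5.00 years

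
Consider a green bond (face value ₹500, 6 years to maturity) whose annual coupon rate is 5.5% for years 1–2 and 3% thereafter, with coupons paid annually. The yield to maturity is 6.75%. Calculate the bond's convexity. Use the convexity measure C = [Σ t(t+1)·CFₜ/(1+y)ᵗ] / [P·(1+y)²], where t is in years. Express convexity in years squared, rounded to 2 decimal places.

With y = 0.0675:
  t   CF        PV=CF/(1+0.0675)^t    t·PV        t(t+1)·PV
  1        27.50        25.7611        25.7611          51.5222
  2        27.50        24.1322        48.2644         144.7932
  3        15.00        12.3307        36.9921         147.9684
  4        15.00        11.5510        46.2040         231.0201
  5        15.00        10.8206        54.1031         324.6184
  6       515.00       348.0166     2,088.0994      14,616.6961
  Σ                    432.6122     2,299.4241      15,516.6183
P = 432.6122.
Convexity = Σ t(t+1)·PV / [P·(1+y)²] = 15,516.6183 / (432.6122 × 1.139556) = 31.47477.

31.47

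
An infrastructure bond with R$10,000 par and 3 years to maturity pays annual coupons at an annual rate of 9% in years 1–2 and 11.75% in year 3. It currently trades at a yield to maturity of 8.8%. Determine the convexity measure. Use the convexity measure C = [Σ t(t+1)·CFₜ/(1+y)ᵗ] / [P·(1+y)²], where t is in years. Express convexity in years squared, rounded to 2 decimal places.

With y = 0.088:
  t   CF        PV=CF/(1+0.088)^t    t·PV        t(t+1)·PV
  1       900.00       827.2059       827.2059       1,654.4118
  2       900.00       760.2995     1,520.5990       4,561.7971
  3    11,175.00     8,676.8251    26,030.4754     104,121.9018
  Σ                 10,264.3306    28,378.2804     110,338.1107
P = 10,264.3306.
Convexity = Σ t(t+1)·PV / [P·(1+y)²] = 110,338.1107 / (10,264.3306 × 1.183744) = 9.08107.

9.08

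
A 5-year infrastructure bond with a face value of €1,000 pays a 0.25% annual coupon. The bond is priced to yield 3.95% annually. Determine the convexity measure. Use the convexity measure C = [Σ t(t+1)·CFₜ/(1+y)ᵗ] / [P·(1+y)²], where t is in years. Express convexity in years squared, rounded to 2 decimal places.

With y = 0.0395:
  t   CF        PV=CF/(1+0.0395)^t    t·PV        t(t+1)·PV
  1         2.50         2.4050         2.4050           4.8100
  2         2.50         2.3136         4.6272          13.8817
  3         2.50         2.2257         6.6771          26.7084
  4         2.50         2.1411         8.5645          42.8225
  5     1,002.50       825.9655     4,129.8276      24,778.9653
  Σ                    835.0510     4,152.1014      24,867.1879
P = 835.0510.
Convexity = Σ t(t+1)·PV / [P·(1+y)²] = 24,867.1879 / (835.0510 × 1.080560) = 27.55908.

27.56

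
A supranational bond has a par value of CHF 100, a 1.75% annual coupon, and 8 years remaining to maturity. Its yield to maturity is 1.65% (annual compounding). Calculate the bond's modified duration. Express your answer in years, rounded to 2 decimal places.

7.41 years

Periodic yield y = 0.0165. First find Macaulay duration:
  t   CF        PV=CF/(1+0.0165)^t    t·PV
  1         1.75         1.7216         1.7216
  2         1.75         1.6936         3.3873
  3         1.75         1.6662         4.9985
  4         1.75         1.6391         6.5564
  5         1.75         1.6125         8.0625
  6         1.75         1.5863         9.5180
  7         1.75         1.5606        10.9241
  8       101.75        89.2638       714.1104
  Σ                    100.7437       759.2788
P = 100.7437; Macaulay duration = 759.2788 / 100.7437 = 7.53674 years.
Modified duration = D_Mac / (1 + y) = 7.53674 / 1.0165 = 7.41440 years.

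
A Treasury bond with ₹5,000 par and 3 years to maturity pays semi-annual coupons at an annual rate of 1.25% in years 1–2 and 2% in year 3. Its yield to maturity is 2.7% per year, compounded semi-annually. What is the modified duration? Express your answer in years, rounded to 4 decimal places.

Periodic yield y = 0.0135. First find Macaulay duration:
  t   CF        PV=CF/(1+0.0135)^t    t·PV
  1        31.25        30.8337        30.8337
  2        31.25        30.4230        60.8461
  3        31.25        30.0178        90.0534
  4        31.25        29.6180       118.4718
  5        50.00        46.7575       233.7875
  6     5,050.00     4,659.6024    27,957.6144
  Σ                  4,827.2524    28,491.6068
P = 4,827.2524; Macaulay duration = 28,491.6068 / 4,827.2524 = 5.90224 half-year periods = 2.95112 years.
Modified duration = D_Mac / (1 + y) = 2.95112 / 1.0135 = 2.91181 years.

2.9118 years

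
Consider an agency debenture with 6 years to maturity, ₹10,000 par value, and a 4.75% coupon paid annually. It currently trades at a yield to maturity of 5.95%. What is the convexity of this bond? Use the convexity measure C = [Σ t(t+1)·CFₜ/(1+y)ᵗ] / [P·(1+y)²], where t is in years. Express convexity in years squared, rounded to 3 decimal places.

31.951

With y = 0.0595:
  t   CF        PV=CF/(1+0.0595)^t    t·PV        t(t+1)·PV
  1       475.00       448.3247       448.3247         896.6494
  2       475.00       423.1474       846.2948       2,538.8845
  3       475.00       399.3841     1,198.1522       4,792.6087
  4       475.00       376.9552     1,507.8209       7,539.1045
  5       475.00       355.7860     1,778.9298      10,673.5788
  6    10,475.00     7,405.3956    44,432.3738     311,026.6164
  Σ                  9,408.9930    50,211.8961     337,467.4421
P = 9,408.9930.
Convexity = Σ t(t+1)·PV / [P·(1+y)²] = 337,467.4421 / (9,408.9930 × 1.122540) = 31.95117.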